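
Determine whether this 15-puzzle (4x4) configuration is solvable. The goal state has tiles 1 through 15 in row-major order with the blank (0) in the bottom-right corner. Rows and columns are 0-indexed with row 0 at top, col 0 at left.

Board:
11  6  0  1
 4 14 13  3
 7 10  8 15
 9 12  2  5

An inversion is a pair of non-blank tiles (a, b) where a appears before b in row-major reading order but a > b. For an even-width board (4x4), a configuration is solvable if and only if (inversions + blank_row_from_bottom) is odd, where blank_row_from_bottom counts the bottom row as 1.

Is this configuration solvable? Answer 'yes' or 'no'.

Inversions: 51
Blank is in row 0 (0-indexed from top), which is row 4 counting from the bottom (bottom = 1).
51 + 4 = 55, which is odd, so the puzzle is solvable.

Answer: yes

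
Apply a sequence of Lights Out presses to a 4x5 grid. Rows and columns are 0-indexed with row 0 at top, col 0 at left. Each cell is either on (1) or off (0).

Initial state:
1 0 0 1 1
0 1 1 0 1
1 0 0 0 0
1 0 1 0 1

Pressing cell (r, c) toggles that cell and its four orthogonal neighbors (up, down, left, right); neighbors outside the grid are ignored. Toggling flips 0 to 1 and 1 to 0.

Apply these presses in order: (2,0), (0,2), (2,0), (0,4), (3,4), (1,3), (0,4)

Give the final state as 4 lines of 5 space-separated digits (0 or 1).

After press 1 at (2,0):
1 0 0 1 1
1 1 1 0 1
0 1 0 0 0
0 0 1 0 1

After press 2 at (0,2):
1 1 1 0 1
1 1 0 0 1
0 1 0 0 0
0 0 1 0 1

After press 3 at (2,0):
1 1 1 0 1
0 1 0 0 1
1 0 0 0 0
1 0 1 0 1

After press 4 at (0,4):
1 1 1 1 0
0 1 0 0 0
1 0 0 0 0
1 0 1 0 1

After press 5 at (3,4):
1 1 1 1 0
0 1 0 0 0
1 0 0 0 1
1 0 1 1 0

After press 6 at (1,3):
1 1 1 0 0
0 1 1 1 1
1 0 0 1 1
1 0 1 1 0

After press 7 at (0,4):
1 1 1 1 1
0 1 1 1 0
1 0 0 1 1
1 0 1 1 0

Answer: 1 1 1 1 1
0 1 1 1 0
1 0 0 1 1
1 0 1 1 0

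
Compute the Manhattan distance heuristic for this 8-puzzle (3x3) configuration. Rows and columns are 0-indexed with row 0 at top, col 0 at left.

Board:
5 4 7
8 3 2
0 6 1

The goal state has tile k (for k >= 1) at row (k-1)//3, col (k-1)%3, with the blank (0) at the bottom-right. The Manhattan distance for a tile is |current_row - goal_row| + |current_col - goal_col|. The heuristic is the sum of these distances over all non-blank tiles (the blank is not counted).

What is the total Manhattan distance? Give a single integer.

Answer: 20

Derivation:
Tile 5: at (0,0), goal (1,1), distance |0-1|+|0-1| = 2
Tile 4: at (0,1), goal (1,0), distance |0-1|+|1-0| = 2
Tile 7: at (0,2), goal (2,0), distance |0-2|+|2-0| = 4
Tile 8: at (1,0), goal (2,1), distance |1-2|+|0-1| = 2
Tile 3: at (1,1), goal (0,2), distance |1-0|+|1-2| = 2
Tile 2: at (1,2), goal (0,1), distance |1-0|+|2-1| = 2
Tile 6: at (2,1), goal (1,2), distance |2-1|+|1-2| = 2
Tile 1: at (2,2), goal (0,0), distance |2-0|+|2-0| = 4
Sum: 2 + 2 + 4 + 2 + 2 + 2 + 2 + 4 = 20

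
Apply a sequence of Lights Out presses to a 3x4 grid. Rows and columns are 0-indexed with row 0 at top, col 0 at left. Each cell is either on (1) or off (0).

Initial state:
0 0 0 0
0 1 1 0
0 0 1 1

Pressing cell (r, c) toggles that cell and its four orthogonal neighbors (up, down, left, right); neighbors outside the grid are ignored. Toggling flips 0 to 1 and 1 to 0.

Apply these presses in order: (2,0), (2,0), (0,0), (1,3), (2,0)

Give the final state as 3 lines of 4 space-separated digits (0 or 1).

After press 1 at (2,0):
0 0 0 0
1 1 1 0
1 1 1 1

After press 2 at (2,0):
0 0 0 0
0 1 1 0
0 0 1 1

After press 3 at (0,0):
1 1 0 0
1 1 1 0
0 0 1 1

After press 4 at (1,3):
1 1 0 1
1 1 0 1
0 0 1 0

After press 5 at (2,0):
1 1 0 1
0 1 0 1
1 1 1 0

Answer: 1 1 0 1
0 1 0 1
1 1 1 0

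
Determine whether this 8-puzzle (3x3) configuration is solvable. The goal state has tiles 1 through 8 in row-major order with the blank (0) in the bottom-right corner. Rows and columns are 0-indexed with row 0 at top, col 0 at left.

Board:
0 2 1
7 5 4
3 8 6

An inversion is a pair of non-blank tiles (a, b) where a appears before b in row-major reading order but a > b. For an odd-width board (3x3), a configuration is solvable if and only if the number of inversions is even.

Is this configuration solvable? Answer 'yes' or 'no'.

Answer: no

Derivation:
Inversions (pairs i<j in row-major order where tile[i] > tile[j] > 0): 9
9 is odd, so the puzzle is not solvable.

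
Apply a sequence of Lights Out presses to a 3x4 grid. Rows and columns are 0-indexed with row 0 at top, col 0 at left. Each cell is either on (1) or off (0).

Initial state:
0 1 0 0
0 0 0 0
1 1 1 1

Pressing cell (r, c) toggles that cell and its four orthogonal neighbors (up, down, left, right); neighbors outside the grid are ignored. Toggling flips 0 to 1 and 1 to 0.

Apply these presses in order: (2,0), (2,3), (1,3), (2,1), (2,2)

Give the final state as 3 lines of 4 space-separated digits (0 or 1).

After press 1 at (2,0):
0 1 0 0
1 0 0 0
0 0 1 1

After press 2 at (2,3):
0 1 0 0
1 0 0 1
0 0 0 0

After press 3 at (1,3):
0 1 0 1
1 0 1 0
0 0 0 1

After press 4 at (2,1):
0 1 0 1
1 1 1 0
1 1 1 1

After press 5 at (2,2):
0 1 0 1
1 1 0 0
1 0 0 0

Answer: 0 1 0 1
1 1 0 0
1 0 0 0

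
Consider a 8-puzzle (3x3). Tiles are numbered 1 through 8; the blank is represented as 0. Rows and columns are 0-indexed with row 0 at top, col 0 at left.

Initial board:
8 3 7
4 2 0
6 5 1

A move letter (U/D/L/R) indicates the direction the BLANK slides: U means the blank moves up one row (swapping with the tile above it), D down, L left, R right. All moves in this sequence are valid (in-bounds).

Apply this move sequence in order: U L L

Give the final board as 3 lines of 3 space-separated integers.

Answer: 0 8 3
4 2 7
6 5 1

Derivation:
After move 1 (U):
8 3 0
4 2 7
6 5 1

After move 2 (L):
8 0 3
4 2 7
6 5 1

After move 3 (L):
0 8 3
4 2 7
6 5 1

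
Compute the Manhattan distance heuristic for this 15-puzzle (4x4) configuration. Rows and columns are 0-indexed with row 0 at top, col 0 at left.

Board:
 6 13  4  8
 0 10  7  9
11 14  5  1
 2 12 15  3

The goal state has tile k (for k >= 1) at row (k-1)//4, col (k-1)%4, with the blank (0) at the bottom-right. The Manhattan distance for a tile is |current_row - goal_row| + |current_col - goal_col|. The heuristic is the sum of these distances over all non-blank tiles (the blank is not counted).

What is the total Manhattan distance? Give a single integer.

Tile 6: at (0,0), goal (1,1), distance |0-1|+|0-1| = 2
Tile 13: at (0,1), goal (3,0), distance |0-3|+|1-0| = 4
Tile 4: at (0,2), goal (0,3), distance |0-0|+|2-3| = 1
Tile 8: at (0,3), goal (1,3), distance |0-1|+|3-3| = 1
Tile 10: at (1,1), goal (2,1), distance |1-2|+|1-1| = 1
Tile 7: at (1,2), goal (1,2), distance |1-1|+|2-2| = 0
Tile 9: at (1,3), goal (2,0), distance |1-2|+|3-0| = 4
Tile 11: at (2,0), goal (2,2), distance |2-2|+|0-2| = 2
Tile 14: at (2,1), goal (3,1), distance |2-3|+|1-1| = 1
Tile 5: at (2,2), goal (1,0), distance |2-1|+|2-0| = 3
Tile 1: at (2,3), goal (0,0), distance |2-0|+|3-0| = 5
Tile 2: at (3,0), goal (0,1), distance |3-0|+|0-1| = 4
Tile 12: at (3,1), goal (2,3), distance |3-2|+|1-3| = 3
Tile 15: at (3,2), goal (3,2), distance |3-3|+|2-2| = 0
Tile 3: at (3,3), goal (0,2), distance |3-0|+|3-2| = 4
Sum: 2 + 4 + 1 + 1 + 1 + 0 + 4 + 2 + 1 + 3 + 5 + 4 + 3 + 0 + 4 = 35

Answer: 35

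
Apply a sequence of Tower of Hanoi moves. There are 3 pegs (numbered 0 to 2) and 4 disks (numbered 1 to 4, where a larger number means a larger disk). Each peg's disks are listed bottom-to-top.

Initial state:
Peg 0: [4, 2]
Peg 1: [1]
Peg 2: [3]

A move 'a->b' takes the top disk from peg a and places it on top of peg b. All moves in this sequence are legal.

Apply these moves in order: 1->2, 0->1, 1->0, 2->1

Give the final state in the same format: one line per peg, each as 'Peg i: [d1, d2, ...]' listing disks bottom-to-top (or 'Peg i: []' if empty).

After move 1 (1->2):
Peg 0: [4, 2]
Peg 1: []
Peg 2: [3, 1]

After move 2 (0->1):
Peg 0: [4]
Peg 1: [2]
Peg 2: [3, 1]

After move 3 (1->0):
Peg 0: [4, 2]
Peg 1: []
Peg 2: [3, 1]

After move 4 (2->1):
Peg 0: [4, 2]
Peg 1: [1]
Peg 2: [3]

Answer: Peg 0: [4, 2]
Peg 1: [1]
Peg 2: [3]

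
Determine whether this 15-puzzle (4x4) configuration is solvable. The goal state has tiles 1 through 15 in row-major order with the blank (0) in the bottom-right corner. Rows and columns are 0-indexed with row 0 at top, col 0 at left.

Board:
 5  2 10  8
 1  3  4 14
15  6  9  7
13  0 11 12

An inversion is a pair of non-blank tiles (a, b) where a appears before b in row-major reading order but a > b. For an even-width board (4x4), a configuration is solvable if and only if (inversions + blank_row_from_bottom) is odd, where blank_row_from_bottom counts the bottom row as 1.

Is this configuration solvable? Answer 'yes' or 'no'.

Answer: yes

Derivation:
Inversions: 32
Blank is in row 3 (0-indexed from top), which is row 1 counting from the bottom (bottom = 1).
32 + 1 = 33, which is odd, so the puzzle is solvable.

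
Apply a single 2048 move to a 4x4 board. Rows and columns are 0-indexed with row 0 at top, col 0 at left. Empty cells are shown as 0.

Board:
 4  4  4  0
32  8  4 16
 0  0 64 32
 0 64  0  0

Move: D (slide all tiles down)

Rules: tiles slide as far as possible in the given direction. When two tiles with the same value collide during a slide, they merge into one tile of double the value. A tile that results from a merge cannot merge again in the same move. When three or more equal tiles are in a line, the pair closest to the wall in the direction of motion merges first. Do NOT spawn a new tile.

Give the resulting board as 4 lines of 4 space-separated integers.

Slide down:
col 0: [4, 32, 0, 0] -> [0, 0, 4, 32]
col 1: [4, 8, 0, 64] -> [0, 4, 8, 64]
col 2: [4, 4, 64, 0] -> [0, 0, 8, 64]
col 3: [0, 16, 32, 0] -> [0, 0, 16, 32]

Answer:  0  0  0  0
 0  4  0  0
 4  8  8 16
32 64 64 32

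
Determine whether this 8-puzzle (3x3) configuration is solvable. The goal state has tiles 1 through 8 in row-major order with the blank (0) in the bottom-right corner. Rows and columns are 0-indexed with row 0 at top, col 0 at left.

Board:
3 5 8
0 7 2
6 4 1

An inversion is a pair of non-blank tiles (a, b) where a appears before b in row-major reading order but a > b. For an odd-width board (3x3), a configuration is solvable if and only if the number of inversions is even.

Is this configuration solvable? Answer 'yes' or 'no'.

Answer: yes

Derivation:
Inversions (pairs i<j in row-major order where tile[i] > tile[j] > 0): 18
18 is even, so the puzzle is solvable.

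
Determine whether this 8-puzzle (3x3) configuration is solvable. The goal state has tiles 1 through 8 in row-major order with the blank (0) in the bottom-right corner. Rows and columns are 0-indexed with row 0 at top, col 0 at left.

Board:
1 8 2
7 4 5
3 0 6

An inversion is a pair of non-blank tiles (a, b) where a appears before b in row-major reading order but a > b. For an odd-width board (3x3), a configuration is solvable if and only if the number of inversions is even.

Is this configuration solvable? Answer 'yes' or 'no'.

Answer: yes

Derivation:
Inversions (pairs i<j in row-major order where tile[i] > tile[j] > 0): 12
12 is even, so the puzzle is solvable.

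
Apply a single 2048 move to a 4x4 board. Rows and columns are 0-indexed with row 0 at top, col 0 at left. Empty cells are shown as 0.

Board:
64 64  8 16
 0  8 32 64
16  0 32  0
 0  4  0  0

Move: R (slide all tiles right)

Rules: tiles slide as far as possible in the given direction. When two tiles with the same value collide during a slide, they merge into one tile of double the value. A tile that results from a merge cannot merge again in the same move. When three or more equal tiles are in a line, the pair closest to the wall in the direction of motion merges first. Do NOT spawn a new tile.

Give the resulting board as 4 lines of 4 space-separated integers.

Answer:   0 128   8  16
  0   8  32  64
  0   0  16  32
  0   0   0   4

Derivation:
Slide right:
row 0: [64, 64, 8, 16] -> [0, 128, 8, 16]
row 1: [0, 8, 32, 64] -> [0, 8, 32, 64]
row 2: [16, 0, 32, 0] -> [0, 0, 16, 32]
row 3: [0, 4, 0, 0] -> [0, 0, 0, 4]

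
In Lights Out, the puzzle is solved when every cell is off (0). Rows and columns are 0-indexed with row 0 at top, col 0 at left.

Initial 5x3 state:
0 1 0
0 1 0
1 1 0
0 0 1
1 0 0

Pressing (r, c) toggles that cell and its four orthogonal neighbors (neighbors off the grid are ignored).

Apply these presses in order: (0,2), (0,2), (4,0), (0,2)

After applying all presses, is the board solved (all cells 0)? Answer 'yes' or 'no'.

After press 1 at (0,2):
0 0 1
0 1 1
1 1 0
0 0 1
1 0 0

After press 2 at (0,2):
0 1 0
0 1 0
1 1 0
0 0 1
1 0 0

After press 3 at (4,0):
0 1 0
0 1 0
1 1 0
1 0 1
0 1 0

After press 4 at (0,2):
0 0 1
0 1 1
1 1 0
1 0 1
0 1 0

Lights still on: 8

Answer: no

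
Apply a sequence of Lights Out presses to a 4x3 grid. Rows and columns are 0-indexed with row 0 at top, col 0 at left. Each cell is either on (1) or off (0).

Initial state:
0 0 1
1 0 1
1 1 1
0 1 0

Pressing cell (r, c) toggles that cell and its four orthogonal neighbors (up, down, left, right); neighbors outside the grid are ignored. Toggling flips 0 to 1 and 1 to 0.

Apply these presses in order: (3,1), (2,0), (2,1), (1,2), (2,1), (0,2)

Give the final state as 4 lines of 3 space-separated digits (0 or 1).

After press 1 at (3,1):
0 0 1
1 0 1
1 0 1
1 0 1

After press 2 at (2,0):
0 0 1
0 0 1
0 1 1
0 0 1

After press 3 at (2,1):
0 0 1
0 1 1
1 0 0
0 1 1

After press 4 at (1,2):
0 0 0
0 0 0
1 0 1
0 1 1

After press 5 at (2,1):
0 0 0
0 1 0
0 1 0
0 0 1

After press 6 at (0,2):
0 1 1
0 1 1
0 1 0
0 0 1

Answer: 0 1 1
0 1 1
0 1 0
0 0 1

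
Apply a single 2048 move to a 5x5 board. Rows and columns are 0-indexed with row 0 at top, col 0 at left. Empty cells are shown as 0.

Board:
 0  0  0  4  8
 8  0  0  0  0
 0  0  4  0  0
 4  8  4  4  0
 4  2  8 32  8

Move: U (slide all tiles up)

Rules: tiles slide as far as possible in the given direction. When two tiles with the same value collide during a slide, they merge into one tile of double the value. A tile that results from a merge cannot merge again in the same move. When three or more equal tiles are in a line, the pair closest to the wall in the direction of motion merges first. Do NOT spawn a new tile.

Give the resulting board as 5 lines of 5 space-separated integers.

Answer:  8  8  8  8 16
 8  2  8 32  0
 0  0  0  0  0
 0  0  0  0  0
 0  0  0  0  0

Derivation:
Slide up:
col 0: [0, 8, 0, 4, 4] -> [8, 8, 0, 0, 0]
col 1: [0, 0, 0, 8, 2] -> [8, 2, 0, 0, 0]
col 2: [0, 0, 4, 4, 8] -> [8, 8, 0, 0, 0]
col 3: [4, 0, 0, 4, 32] -> [8, 32, 0, 0, 0]
col 4: [8, 0, 0, 0, 8] -> [16, 0, 0, 0, 0]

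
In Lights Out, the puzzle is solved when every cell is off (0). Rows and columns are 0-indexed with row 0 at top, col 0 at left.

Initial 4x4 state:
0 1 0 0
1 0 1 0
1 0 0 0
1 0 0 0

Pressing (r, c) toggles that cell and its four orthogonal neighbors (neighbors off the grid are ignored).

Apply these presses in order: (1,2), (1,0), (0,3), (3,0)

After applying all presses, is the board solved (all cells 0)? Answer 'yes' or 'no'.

After press 1 at (1,2):
0 1 1 0
1 1 0 1
1 0 1 0
1 0 0 0

After press 2 at (1,0):
1 1 1 0
0 0 0 1
0 0 1 0
1 0 0 0

After press 3 at (0,3):
1 1 0 1
0 0 0 0
0 0 1 0
1 0 0 0

After press 4 at (3,0):
1 1 0 1
0 0 0 0
1 0 1 0
0 1 0 0

Lights still on: 6

Answer: no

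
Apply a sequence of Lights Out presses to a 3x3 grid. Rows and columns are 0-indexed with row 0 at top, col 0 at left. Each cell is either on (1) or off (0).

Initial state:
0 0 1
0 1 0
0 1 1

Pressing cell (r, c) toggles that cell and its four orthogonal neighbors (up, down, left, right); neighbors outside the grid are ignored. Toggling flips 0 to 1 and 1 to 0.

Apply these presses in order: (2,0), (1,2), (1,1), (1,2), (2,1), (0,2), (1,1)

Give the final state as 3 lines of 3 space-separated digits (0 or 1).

Answer: 0 1 0
1 0 1
0 1 0

Derivation:
After press 1 at (2,0):
0 0 1
1 1 0
1 0 1

After press 2 at (1,2):
0 0 0
1 0 1
1 0 0

After press 3 at (1,1):
0 1 0
0 1 0
1 1 0

After press 4 at (1,2):
0 1 1
0 0 1
1 1 1

After press 5 at (2,1):
0 1 1
0 1 1
0 0 0

After press 6 at (0,2):
0 0 0
0 1 0
0 0 0

After press 7 at (1,1):
0 1 0
1 0 1
0 1 0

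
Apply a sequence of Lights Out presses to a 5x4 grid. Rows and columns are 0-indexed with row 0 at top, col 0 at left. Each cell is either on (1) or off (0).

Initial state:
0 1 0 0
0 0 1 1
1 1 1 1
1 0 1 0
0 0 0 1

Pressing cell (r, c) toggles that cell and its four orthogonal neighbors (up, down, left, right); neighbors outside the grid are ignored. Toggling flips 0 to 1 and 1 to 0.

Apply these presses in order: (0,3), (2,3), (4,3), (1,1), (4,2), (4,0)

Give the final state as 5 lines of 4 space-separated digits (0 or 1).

After press 1 at (0,3):
0 1 1 1
0 0 1 0
1 1 1 1
1 0 1 0
0 0 0 1

After press 2 at (2,3):
0 1 1 1
0 0 1 1
1 1 0 0
1 0 1 1
0 0 0 1

After press 3 at (4,3):
0 1 1 1
0 0 1 1
1 1 0 0
1 0 1 0
0 0 1 0

After press 4 at (1,1):
0 0 1 1
1 1 0 1
1 0 0 0
1 0 1 0
0 0 1 0

After press 5 at (4,2):
0 0 1 1
1 1 0 1
1 0 0 0
1 0 0 0
0 1 0 1

After press 6 at (4,0):
0 0 1 1
1 1 0 1
1 0 0 0
0 0 0 0
1 0 0 1

Answer: 0 0 1 1
1 1 0 1
1 0 0 0
0 0 0 0
1 0 0 1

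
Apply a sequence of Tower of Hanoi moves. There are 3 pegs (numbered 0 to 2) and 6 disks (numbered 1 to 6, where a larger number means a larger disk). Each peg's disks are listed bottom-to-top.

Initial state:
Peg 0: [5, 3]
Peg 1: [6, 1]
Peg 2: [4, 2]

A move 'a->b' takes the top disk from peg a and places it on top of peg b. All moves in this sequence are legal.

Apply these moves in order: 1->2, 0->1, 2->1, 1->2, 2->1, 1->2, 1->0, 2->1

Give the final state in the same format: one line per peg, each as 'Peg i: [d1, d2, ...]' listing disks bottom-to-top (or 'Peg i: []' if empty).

Answer: Peg 0: [5, 3]
Peg 1: [6, 1]
Peg 2: [4, 2]

Derivation:
After move 1 (1->2):
Peg 0: [5, 3]
Peg 1: [6]
Peg 2: [4, 2, 1]

After move 2 (0->1):
Peg 0: [5]
Peg 1: [6, 3]
Peg 2: [4, 2, 1]

After move 3 (2->1):
Peg 0: [5]
Peg 1: [6, 3, 1]
Peg 2: [4, 2]

After move 4 (1->2):
Peg 0: [5]
Peg 1: [6, 3]
Peg 2: [4, 2, 1]

After move 5 (2->1):
Peg 0: [5]
Peg 1: [6, 3, 1]
Peg 2: [4, 2]

After move 6 (1->2):
Peg 0: [5]
Peg 1: [6, 3]
Peg 2: [4, 2, 1]

After move 7 (1->0):
Peg 0: [5, 3]
Peg 1: [6]
Peg 2: [4, 2, 1]

After move 8 (2->1):
Peg 0: [5, 3]
Peg 1: [6, 1]
Peg 2: [4, 2]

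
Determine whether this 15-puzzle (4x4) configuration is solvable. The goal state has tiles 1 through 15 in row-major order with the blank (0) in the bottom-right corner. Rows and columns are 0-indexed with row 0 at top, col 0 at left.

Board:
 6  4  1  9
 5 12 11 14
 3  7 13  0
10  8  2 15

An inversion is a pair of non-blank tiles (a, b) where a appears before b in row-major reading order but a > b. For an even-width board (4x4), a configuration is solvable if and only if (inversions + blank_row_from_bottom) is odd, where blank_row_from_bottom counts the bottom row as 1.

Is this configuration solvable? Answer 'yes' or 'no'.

Inversions: 40
Blank is in row 2 (0-indexed from top), which is row 2 counting from the bottom (bottom = 1).
40 + 2 = 42, which is even, so the puzzle is not solvable.

Answer: no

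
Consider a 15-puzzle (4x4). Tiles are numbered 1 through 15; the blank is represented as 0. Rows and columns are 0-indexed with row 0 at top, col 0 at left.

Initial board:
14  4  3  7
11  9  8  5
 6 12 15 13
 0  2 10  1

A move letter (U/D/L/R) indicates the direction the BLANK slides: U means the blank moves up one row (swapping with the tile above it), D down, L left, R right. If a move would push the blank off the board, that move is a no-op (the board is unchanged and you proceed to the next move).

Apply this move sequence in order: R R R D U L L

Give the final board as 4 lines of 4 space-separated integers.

After move 1 (R):
14  4  3  7
11  9  8  5
 6 12 15 13
 2  0 10  1

After move 2 (R):
14  4  3  7
11  9  8  5
 6 12 15 13
 2 10  0  1

After move 3 (R):
14  4  3  7
11  9  8  5
 6 12 15 13
 2 10  1  0

After move 4 (D):
14  4  3  7
11  9  8  5
 6 12 15 13
 2 10  1  0

After move 5 (U):
14  4  3  7
11  9  8  5
 6 12 15  0
 2 10  1 13

After move 6 (L):
14  4  3  7
11  9  8  5
 6 12  0 15
 2 10  1 13

After move 7 (L):
14  4  3  7
11  9  8  5
 6  0 12 15
 2 10  1 13

Answer: 14  4  3  7
11  9  8  5
 6  0 12 15
 2 10  1 13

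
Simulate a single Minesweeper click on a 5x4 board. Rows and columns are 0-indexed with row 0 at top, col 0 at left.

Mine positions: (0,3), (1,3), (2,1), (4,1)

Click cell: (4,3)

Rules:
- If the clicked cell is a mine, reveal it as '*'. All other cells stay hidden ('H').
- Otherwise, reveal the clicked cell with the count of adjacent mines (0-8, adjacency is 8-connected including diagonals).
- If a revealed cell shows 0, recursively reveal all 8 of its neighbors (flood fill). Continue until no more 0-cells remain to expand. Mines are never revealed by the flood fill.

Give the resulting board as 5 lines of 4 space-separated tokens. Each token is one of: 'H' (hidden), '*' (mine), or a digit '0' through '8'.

H H H H
H H H H
H H 2 1
H H 2 0
H H 1 0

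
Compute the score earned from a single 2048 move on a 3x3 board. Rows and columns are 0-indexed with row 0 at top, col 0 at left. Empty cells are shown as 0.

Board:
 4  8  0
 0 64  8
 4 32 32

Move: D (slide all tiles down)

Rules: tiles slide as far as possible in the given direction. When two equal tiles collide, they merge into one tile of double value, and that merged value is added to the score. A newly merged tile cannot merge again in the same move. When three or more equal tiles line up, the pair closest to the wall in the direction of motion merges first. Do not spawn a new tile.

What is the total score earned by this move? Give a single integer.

Slide down:
col 0: [4, 0, 4] -> [0, 0, 8]  score +8 (running 8)
col 1: [8, 64, 32] -> [8, 64, 32]  score +0 (running 8)
col 2: [0, 8, 32] -> [0, 8, 32]  score +0 (running 8)
Board after move:
 0  8  0
 0 64  8
 8 32 32

Answer: 8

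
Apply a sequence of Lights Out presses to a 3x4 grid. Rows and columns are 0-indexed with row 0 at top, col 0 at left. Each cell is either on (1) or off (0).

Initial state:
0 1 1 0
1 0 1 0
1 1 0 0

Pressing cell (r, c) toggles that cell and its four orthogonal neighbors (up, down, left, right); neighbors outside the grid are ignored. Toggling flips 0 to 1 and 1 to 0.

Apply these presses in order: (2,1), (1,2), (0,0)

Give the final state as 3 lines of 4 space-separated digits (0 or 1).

After press 1 at (2,1):
0 1 1 0
1 1 1 0
0 0 1 0

After press 2 at (1,2):
0 1 0 0
1 0 0 1
0 0 0 0

After press 3 at (0,0):
1 0 0 0
0 0 0 1
0 0 0 0

Answer: 1 0 0 0
0 0 0 1
0 0 0 0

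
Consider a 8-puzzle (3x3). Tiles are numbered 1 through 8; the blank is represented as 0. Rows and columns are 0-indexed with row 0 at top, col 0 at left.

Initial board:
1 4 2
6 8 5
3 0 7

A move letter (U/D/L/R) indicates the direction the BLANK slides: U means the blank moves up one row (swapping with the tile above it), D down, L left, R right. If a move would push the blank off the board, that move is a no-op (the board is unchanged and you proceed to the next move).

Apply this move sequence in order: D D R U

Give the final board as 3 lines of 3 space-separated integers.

Answer: 1 4 2
6 8 0
3 7 5

Derivation:
After move 1 (D):
1 4 2
6 8 5
3 0 7

After move 2 (D):
1 4 2
6 8 5
3 0 7

After move 3 (R):
1 4 2
6 8 5
3 7 0

After move 4 (U):
1 4 2
6 8 0
3 7 5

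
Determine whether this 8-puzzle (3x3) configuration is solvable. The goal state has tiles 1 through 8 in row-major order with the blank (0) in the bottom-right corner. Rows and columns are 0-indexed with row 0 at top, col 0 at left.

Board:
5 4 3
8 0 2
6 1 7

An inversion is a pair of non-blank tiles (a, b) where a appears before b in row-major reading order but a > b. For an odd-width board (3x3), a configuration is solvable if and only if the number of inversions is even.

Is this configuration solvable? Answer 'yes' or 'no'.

Answer: no

Derivation:
Inversions (pairs i<j in row-major order where tile[i] > tile[j] > 0): 15
15 is odd, so the puzzle is not solvable.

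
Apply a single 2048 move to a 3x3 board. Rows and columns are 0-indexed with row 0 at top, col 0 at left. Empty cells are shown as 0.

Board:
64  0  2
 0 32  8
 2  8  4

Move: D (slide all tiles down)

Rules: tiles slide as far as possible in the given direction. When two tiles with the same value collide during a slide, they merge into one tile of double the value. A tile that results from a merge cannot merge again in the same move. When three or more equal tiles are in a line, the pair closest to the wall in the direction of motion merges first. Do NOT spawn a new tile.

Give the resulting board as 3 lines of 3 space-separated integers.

Answer:  0  0  2
64 32  8
 2  8  4

Derivation:
Slide down:
col 0: [64, 0, 2] -> [0, 64, 2]
col 1: [0, 32, 8] -> [0, 32, 8]
col 2: [2, 8, 4] -> [2, 8, 4]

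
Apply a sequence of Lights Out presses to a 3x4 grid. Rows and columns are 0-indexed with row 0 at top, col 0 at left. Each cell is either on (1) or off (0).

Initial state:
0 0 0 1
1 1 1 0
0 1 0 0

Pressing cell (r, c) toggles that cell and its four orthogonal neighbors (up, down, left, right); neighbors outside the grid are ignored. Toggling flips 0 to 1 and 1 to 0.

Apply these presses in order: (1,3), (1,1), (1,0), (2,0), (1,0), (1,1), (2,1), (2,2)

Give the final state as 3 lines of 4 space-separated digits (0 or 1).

Answer: 0 0 0 0
0 0 1 1
0 0 0 0

Derivation:
After press 1 at (1,3):
0 0 0 0
1 1 0 1
0 1 0 1

After press 2 at (1,1):
0 1 0 0
0 0 1 1
0 0 0 1

After press 3 at (1,0):
1 1 0 0
1 1 1 1
1 0 0 1

After press 4 at (2,0):
1 1 0 0
0 1 1 1
0 1 0 1

After press 5 at (1,0):
0 1 0 0
1 0 1 1
1 1 0 1

After press 6 at (1,1):
0 0 0 0
0 1 0 1
1 0 0 1

After press 7 at (2,1):
0 0 0 0
0 0 0 1
0 1 1 1

After press 8 at (2,2):
0 0 0 0
0 0 1 1
0 0 0 0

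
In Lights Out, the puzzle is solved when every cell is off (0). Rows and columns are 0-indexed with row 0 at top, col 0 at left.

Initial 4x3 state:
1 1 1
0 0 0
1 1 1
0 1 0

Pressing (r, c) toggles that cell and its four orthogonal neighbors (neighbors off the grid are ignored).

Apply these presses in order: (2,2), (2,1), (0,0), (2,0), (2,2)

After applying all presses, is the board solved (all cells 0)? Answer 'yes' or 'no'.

After press 1 at (2,2):
1 1 1
0 0 1
1 0 0
0 1 1

After press 2 at (2,1):
1 1 1
0 1 1
0 1 1
0 0 1

After press 3 at (0,0):
0 0 1
1 1 1
0 1 1
0 0 1

After press 4 at (2,0):
0 0 1
0 1 1
1 0 1
1 0 1

After press 5 at (2,2):
0 0 1
0 1 0
1 1 0
1 0 0

Lights still on: 5

Answer: no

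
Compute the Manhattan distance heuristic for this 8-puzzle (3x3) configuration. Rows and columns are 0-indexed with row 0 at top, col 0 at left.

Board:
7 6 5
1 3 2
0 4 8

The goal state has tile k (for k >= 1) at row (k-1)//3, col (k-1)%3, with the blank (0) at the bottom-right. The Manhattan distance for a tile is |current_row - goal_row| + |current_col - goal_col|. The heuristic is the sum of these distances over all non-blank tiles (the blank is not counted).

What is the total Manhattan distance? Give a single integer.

Answer: 14

Derivation:
Tile 7: (0,0)->(2,0) = 2
Tile 6: (0,1)->(1,2) = 2
Tile 5: (0,2)->(1,1) = 2
Tile 1: (1,0)->(0,0) = 1
Tile 3: (1,1)->(0,2) = 2
Tile 2: (1,2)->(0,1) = 2
Tile 4: (2,1)->(1,0) = 2
Tile 8: (2,2)->(2,1) = 1
Sum: 2 + 2 + 2 + 1 + 2 + 2 + 2 + 1 = 14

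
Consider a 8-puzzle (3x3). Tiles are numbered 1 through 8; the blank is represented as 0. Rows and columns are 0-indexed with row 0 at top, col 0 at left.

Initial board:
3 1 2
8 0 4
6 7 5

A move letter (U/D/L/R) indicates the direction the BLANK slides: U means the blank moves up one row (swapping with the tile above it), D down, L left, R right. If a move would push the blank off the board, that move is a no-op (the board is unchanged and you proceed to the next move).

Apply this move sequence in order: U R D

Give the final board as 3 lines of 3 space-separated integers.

After move 1 (U):
3 0 2
8 1 4
6 7 5

After move 2 (R):
3 2 0
8 1 4
6 7 5

After move 3 (D):
3 2 4
8 1 0
6 7 5

Answer: 3 2 4
8 1 0
6 7 5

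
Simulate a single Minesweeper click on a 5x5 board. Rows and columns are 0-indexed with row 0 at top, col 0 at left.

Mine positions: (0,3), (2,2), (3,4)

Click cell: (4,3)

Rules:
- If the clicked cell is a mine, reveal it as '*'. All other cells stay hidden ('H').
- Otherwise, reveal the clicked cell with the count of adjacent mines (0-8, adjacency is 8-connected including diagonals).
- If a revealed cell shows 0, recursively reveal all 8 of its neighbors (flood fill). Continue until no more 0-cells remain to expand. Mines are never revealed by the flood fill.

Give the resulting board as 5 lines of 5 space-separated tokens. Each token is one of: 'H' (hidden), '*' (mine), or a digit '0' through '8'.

H H H H H
H H H H H
H H H H H
H H H H H
H H H 1 H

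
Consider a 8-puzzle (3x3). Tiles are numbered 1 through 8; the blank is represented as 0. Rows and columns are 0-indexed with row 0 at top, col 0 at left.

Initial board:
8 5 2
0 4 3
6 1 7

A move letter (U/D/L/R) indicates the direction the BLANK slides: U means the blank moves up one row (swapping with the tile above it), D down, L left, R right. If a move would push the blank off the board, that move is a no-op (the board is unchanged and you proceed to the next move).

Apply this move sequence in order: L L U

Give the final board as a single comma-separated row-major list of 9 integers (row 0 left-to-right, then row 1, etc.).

After move 1 (L):
8 5 2
0 4 3
6 1 7

After move 2 (L):
8 5 2
0 4 3
6 1 7

After move 3 (U):
0 5 2
8 4 3
6 1 7

Answer: 0, 5, 2, 8, 4, 3, 6, 1, 7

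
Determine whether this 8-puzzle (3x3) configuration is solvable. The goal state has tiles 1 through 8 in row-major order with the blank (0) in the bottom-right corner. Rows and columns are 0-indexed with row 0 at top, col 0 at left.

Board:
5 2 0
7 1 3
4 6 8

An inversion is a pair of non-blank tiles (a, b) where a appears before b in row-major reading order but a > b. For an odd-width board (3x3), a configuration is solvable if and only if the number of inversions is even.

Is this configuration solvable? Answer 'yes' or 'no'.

Inversions (pairs i<j in row-major order where tile[i] > tile[j] > 0): 9
9 is odd, so the puzzle is not solvable.

Answer: no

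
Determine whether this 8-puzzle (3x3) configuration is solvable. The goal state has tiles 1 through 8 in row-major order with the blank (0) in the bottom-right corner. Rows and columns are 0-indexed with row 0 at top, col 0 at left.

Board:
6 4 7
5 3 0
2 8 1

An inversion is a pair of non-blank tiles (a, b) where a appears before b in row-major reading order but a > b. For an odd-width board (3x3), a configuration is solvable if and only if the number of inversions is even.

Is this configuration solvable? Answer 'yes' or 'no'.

Answer: no

Derivation:
Inversions (pairs i<j in row-major order where tile[i] > tile[j] > 0): 19
19 is odd, so the puzzle is not solvable.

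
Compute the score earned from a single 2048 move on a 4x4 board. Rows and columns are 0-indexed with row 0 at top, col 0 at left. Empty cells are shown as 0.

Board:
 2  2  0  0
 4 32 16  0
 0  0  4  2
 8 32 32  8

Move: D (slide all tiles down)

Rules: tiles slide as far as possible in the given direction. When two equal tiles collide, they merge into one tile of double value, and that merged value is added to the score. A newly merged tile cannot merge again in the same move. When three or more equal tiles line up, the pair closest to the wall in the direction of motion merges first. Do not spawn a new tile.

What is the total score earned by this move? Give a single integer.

Slide down:
col 0: [2, 4, 0, 8] -> [0, 2, 4, 8]  score +0 (running 0)
col 1: [2, 32, 0, 32] -> [0, 0, 2, 64]  score +64 (running 64)
col 2: [0, 16, 4, 32] -> [0, 16, 4, 32]  score +0 (running 64)
col 3: [0, 0, 2, 8] -> [0, 0, 2, 8]  score +0 (running 64)
Board after move:
 0  0  0  0
 2  0 16  0
 4  2  4  2
 8 64 32  8

Answer: 64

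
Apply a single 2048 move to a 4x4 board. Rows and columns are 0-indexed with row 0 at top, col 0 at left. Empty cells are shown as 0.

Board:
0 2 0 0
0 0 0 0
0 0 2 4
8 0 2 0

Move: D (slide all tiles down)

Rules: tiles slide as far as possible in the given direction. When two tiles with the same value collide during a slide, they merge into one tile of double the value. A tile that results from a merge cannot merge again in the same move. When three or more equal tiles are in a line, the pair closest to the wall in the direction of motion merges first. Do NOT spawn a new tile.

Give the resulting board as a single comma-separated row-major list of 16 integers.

Answer: 0, 0, 0, 0, 0, 0, 0, 0, 0, 0, 0, 0, 8, 2, 4, 4

Derivation:
Slide down:
col 0: [0, 0, 0, 8] -> [0, 0, 0, 8]
col 1: [2, 0, 0, 0] -> [0, 0, 0, 2]
col 2: [0, 0, 2, 2] -> [0, 0, 0, 4]
col 3: [0, 0, 4, 0] -> [0, 0, 0, 4]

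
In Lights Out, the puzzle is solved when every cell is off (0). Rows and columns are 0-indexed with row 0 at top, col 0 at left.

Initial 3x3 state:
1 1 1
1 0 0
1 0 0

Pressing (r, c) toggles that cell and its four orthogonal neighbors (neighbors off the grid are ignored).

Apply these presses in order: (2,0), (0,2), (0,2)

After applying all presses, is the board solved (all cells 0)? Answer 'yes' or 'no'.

Answer: no

Derivation:
After press 1 at (2,0):
1 1 1
0 0 0
0 1 0

After press 2 at (0,2):
1 0 0
0 0 1
0 1 0

After press 3 at (0,2):
1 1 1
0 0 0
0 1 0

Lights still on: 4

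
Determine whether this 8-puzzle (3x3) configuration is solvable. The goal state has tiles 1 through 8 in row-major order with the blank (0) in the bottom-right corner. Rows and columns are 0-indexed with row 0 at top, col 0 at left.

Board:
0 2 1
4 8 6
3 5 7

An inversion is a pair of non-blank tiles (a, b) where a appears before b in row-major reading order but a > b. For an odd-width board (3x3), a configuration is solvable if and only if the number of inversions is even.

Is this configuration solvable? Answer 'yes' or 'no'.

Answer: yes

Derivation:
Inversions (pairs i<j in row-major order where tile[i] > tile[j] > 0): 8
8 is even, so the puzzle is solvable.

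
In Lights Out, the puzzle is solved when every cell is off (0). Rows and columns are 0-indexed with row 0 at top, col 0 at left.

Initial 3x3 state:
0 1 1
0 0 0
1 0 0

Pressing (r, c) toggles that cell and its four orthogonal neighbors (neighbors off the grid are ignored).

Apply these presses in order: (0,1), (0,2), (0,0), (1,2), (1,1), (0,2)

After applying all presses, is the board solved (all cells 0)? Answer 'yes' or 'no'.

After press 1 at (0,1):
1 0 0
0 1 0
1 0 0

After press 2 at (0,2):
1 1 1
0 1 1
1 0 0

After press 3 at (0,0):
0 0 1
1 1 1
1 0 0

After press 4 at (1,2):
0 0 0
1 0 0
1 0 1

After press 5 at (1,1):
0 1 0
0 1 1
1 1 1

After press 6 at (0,2):
0 0 1
0 1 0
1 1 1

Lights still on: 5

Answer: no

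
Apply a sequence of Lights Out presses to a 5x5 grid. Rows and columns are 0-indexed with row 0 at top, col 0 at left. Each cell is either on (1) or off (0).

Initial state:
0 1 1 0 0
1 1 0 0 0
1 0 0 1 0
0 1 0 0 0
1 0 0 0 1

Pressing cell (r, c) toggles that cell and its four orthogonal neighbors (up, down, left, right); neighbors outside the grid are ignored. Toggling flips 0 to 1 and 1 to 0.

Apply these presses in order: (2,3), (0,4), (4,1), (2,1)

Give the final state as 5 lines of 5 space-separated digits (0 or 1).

After press 1 at (2,3):
0 1 1 0 0
1 1 0 1 0
1 0 1 0 1
0 1 0 1 0
1 0 0 0 1

After press 2 at (0,4):
0 1 1 1 1
1 1 0 1 1
1 0 1 0 1
0 1 0 1 0
1 0 0 0 1

After press 3 at (4,1):
0 1 1 1 1
1 1 0 1 1
1 0 1 0 1
0 0 0 1 0
0 1 1 0 1

After press 4 at (2,1):
0 1 1 1 1
1 0 0 1 1
0 1 0 0 1
0 1 0 1 0
0 1 1 0 1

Answer: 0 1 1 1 1
1 0 0 1 1
0 1 0 0 1
0 1 0 1 0
0 1 1 0 1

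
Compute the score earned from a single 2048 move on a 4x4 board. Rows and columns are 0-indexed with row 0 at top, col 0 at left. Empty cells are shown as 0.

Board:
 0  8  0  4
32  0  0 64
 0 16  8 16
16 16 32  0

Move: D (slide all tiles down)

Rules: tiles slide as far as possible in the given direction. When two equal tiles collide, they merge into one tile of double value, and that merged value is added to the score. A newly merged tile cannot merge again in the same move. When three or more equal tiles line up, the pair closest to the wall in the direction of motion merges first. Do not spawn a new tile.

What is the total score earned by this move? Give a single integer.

Slide down:
col 0: [0, 32, 0, 16] -> [0, 0, 32, 16]  score +0 (running 0)
col 1: [8, 0, 16, 16] -> [0, 0, 8, 32]  score +32 (running 32)
col 2: [0, 0, 8, 32] -> [0, 0, 8, 32]  score +0 (running 32)
col 3: [4, 64, 16, 0] -> [0, 4, 64, 16]  score +0 (running 32)
Board after move:
 0  0  0  0
 0  0  0  4
32  8  8 64
16 32 32 16

Answer: 32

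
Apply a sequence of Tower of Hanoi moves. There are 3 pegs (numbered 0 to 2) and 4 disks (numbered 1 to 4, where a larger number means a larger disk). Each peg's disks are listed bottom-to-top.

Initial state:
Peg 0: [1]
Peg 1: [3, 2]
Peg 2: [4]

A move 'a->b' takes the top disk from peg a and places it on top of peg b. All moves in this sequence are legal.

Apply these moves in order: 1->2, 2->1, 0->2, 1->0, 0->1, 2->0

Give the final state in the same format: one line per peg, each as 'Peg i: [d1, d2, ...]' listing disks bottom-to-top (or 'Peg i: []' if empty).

After move 1 (1->2):
Peg 0: [1]
Peg 1: [3]
Peg 2: [4, 2]

After move 2 (2->1):
Peg 0: [1]
Peg 1: [3, 2]
Peg 2: [4]

After move 3 (0->2):
Peg 0: []
Peg 1: [3, 2]
Peg 2: [4, 1]

After move 4 (1->0):
Peg 0: [2]
Peg 1: [3]
Peg 2: [4, 1]

After move 5 (0->1):
Peg 0: []
Peg 1: [3, 2]
Peg 2: [4, 1]

After move 6 (2->0):
Peg 0: [1]
Peg 1: [3, 2]
Peg 2: [4]

Answer: Peg 0: [1]
Peg 1: [3, 2]
Peg 2: [4]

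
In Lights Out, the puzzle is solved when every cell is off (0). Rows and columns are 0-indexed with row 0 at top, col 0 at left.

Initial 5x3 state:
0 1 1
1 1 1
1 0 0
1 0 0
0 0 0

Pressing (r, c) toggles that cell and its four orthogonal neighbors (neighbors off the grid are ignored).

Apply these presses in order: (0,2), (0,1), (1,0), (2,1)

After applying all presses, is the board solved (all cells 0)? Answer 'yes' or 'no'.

Answer: no

Derivation:
After press 1 at (0,2):
0 0 0
1 1 0
1 0 0
1 0 0
0 0 0

After press 2 at (0,1):
1 1 1
1 0 0
1 0 0
1 0 0
0 0 0

After press 3 at (1,0):
0 1 1
0 1 0
0 0 0
1 0 0
0 0 0

After press 4 at (2,1):
0 1 1
0 0 0
1 1 1
1 1 0
0 0 0

Lights still on: 7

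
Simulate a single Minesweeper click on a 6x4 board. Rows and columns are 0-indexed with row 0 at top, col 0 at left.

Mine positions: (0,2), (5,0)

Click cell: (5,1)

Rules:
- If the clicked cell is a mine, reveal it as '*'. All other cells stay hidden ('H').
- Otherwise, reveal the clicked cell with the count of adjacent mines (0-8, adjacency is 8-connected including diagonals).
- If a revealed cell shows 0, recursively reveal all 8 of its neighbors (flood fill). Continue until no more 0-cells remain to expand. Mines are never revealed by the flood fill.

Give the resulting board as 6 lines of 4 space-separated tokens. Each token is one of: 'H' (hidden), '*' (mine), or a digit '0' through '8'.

H H H H
H H H H
H H H H
H H H H
H H H H
H 1 H H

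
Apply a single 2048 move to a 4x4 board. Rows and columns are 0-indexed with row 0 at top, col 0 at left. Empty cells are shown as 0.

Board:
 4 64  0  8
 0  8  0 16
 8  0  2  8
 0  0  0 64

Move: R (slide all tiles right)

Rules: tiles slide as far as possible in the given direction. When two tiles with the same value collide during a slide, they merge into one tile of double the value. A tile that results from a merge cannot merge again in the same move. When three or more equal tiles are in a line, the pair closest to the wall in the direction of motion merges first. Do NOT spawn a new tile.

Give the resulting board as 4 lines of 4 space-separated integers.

Slide right:
row 0: [4, 64, 0, 8] -> [0, 4, 64, 8]
row 1: [0, 8, 0, 16] -> [0, 0, 8, 16]
row 2: [8, 0, 2, 8] -> [0, 8, 2, 8]
row 3: [0, 0, 0, 64] -> [0, 0, 0, 64]

Answer:  0  4 64  8
 0  0  8 16
 0  8  2  8
 0  0  0 64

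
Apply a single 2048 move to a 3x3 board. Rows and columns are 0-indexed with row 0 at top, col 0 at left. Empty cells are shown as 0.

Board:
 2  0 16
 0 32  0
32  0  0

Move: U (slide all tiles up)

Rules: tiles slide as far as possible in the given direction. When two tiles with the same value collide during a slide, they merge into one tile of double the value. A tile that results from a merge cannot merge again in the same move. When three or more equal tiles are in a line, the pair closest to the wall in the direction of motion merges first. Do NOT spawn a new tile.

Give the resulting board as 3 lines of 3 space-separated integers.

Answer:  2 32 16
32  0  0
 0  0  0

Derivation:
Slide up:
col 0: [2, 0, 32] -> [2, 32, 0]
col 1: [0, 32, 0] -> [32, 0, 0]
col 2: [16, 0, 0] -> [16, 0, 0]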